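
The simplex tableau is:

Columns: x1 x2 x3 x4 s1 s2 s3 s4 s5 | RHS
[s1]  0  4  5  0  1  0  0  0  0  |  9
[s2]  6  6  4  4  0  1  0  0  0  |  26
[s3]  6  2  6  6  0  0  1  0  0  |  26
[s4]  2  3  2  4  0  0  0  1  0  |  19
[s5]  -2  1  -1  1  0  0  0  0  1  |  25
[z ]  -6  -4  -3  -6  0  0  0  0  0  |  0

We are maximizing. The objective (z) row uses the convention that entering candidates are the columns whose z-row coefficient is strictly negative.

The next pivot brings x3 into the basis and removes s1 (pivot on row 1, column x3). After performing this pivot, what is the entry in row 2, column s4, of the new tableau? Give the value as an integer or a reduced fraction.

Pivot element is row 1, column x3: 5.
Normalize row 1: new (row 1, s4) = 0/5 = 0.
row 2 ← row 2 − 4·(new row 1): 0 − 4·0 = 0.

0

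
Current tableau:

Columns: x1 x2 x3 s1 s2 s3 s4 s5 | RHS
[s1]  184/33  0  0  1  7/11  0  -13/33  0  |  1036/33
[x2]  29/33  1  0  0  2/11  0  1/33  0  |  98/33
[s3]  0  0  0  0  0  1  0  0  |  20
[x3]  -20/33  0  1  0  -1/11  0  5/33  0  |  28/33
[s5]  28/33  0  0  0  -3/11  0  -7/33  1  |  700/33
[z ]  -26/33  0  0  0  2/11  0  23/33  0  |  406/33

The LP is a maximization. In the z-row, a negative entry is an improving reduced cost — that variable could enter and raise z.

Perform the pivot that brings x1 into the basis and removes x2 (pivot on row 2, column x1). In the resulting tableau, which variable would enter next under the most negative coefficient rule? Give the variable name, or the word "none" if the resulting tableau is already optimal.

none

Pivot element 29/33. New z-row = old z-row − (-26/33)·(row 2/(29/33)).
Updated z-row coefficients: x1: 0, x2: 26/29, x3: 0, s1: 0, s2: 10/29, s3: 0, s4: 21/29, s5: 0.
No coefficient is strictly negative; the tableau after this pivot is optimal.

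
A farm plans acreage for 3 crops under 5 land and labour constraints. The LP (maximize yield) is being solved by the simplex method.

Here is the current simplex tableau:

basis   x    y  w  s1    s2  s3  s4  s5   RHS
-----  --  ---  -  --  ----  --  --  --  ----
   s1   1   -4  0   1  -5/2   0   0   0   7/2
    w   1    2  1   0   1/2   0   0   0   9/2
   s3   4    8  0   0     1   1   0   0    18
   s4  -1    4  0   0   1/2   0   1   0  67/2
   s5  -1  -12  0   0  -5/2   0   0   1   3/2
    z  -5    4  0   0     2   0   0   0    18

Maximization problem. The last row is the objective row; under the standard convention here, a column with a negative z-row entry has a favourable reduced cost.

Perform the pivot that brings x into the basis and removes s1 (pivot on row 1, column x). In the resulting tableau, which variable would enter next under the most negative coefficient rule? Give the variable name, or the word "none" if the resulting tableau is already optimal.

y

Pivot element 1. New z-row = old z-row − (-5)·(row 1/1).
Updated z-row coefficients: x: 0, y: -16, w: 0, s1: 5, s2: -21/2, s3: 0, s4: 0, s5: 0.
The most negative is -16 in column y, so y would enter next.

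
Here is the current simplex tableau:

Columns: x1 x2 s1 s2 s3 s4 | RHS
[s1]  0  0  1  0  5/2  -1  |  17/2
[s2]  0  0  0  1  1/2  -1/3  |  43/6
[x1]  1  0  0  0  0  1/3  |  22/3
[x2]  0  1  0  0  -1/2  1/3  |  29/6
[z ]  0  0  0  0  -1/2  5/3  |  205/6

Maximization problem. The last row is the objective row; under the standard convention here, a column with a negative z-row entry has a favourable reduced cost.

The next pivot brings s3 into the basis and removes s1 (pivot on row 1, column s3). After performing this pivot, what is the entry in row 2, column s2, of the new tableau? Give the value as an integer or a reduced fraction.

Pivot element is row 1, column s3: 5/2.
Normalize row 1: new (row 1, s2) = 0/(5/2) = 0.
row 2 ← row 2 − (1/2)·(new row 1): 1 − (1/2)·0 = 1.

1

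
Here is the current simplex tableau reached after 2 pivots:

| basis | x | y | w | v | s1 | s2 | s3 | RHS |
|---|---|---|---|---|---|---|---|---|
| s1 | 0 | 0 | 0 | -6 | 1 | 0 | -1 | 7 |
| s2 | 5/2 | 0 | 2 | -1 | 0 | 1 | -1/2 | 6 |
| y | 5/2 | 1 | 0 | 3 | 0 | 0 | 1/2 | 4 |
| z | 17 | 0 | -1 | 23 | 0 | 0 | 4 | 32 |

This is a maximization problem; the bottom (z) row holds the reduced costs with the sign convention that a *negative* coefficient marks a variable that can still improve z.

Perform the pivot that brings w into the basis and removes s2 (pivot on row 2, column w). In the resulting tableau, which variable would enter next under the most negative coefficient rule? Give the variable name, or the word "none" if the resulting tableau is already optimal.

Pivot element 2. New z-row = old z-row − (-1)·(row 2/2).
Updated z-row coefficients: x: 73/4, y: 0, w: 0, v: 45/2, s1: 0, s2: 1/2, s3: 15/4.
No coefficient is strictly negative; the tableau after this pivot is optimal.

none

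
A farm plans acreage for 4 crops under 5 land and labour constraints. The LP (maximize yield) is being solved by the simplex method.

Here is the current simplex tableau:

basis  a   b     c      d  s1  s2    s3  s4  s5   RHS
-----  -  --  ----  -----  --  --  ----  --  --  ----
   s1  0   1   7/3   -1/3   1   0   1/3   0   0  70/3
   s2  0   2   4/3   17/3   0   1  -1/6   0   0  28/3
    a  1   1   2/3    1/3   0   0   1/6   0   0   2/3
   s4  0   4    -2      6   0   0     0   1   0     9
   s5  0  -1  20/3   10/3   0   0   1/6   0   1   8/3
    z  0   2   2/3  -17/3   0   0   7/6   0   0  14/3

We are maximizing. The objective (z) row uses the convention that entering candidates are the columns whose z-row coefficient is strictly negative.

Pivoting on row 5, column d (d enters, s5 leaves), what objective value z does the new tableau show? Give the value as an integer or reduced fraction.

Minimum ratio for d: (8/3)/(10/3) = 4/5.
z changes by −(z-row coeff of d)·ratio = −(-17/3)·(4/5) = 68/15.
New z = 14/3 + (68/15) = 46/5.

46/5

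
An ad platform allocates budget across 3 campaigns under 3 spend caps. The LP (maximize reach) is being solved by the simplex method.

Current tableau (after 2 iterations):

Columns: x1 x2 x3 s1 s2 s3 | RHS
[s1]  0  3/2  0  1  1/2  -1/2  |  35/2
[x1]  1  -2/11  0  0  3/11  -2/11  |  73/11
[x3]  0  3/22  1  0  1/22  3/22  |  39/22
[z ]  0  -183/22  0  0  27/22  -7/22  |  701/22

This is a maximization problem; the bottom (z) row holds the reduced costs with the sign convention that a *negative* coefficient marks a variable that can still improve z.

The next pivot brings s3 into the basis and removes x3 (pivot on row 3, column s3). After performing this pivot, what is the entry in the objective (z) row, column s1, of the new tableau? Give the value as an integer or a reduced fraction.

Pivot element is row 3, column s3: 3/22.
Normalize row 3: new (row 3, s1) = 0/(3/22) = 0.
z-row ← z-row − (-7/22)·(new row 3): 0 − (-7/22)·0 = 0.

0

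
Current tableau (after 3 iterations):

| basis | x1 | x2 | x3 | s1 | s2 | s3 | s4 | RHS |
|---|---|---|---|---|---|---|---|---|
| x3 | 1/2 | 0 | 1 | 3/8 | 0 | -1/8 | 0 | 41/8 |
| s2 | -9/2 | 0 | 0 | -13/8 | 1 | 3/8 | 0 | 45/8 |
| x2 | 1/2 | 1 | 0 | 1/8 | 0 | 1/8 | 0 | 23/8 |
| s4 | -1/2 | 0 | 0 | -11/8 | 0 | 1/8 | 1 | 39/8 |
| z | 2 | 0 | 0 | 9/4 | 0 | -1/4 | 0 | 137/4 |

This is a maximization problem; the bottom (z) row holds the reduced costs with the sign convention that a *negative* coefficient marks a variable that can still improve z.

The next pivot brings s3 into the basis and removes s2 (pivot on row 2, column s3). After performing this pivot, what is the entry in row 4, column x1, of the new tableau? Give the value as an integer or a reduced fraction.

Pivot element is row 2, column s3: 3/8.
Normalize row 2: new (row 2, x1) = (-9/2)/(3/8) = -12.
row 4 ← row 4 − (1/8)·(new row 2): -1/2 − (1/8)·(-12) = 1.

1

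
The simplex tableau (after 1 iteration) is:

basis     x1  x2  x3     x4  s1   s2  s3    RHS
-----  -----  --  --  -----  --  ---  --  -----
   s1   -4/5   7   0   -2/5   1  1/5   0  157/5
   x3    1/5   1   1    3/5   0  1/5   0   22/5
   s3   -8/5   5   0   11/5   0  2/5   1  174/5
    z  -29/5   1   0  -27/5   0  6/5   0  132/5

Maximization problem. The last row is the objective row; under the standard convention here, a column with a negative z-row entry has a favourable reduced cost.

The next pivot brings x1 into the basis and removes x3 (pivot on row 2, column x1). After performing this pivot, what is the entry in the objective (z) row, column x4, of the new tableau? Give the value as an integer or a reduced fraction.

Pivot element is row 2, column x1: 1/5.
Normalize row 2: new (row 2, x4) = (3/5)/(1/5) = 3.
z-row ← z-row − (-29/5)·(new row 2): -27/5 − (-29/5)·3 = 12.

12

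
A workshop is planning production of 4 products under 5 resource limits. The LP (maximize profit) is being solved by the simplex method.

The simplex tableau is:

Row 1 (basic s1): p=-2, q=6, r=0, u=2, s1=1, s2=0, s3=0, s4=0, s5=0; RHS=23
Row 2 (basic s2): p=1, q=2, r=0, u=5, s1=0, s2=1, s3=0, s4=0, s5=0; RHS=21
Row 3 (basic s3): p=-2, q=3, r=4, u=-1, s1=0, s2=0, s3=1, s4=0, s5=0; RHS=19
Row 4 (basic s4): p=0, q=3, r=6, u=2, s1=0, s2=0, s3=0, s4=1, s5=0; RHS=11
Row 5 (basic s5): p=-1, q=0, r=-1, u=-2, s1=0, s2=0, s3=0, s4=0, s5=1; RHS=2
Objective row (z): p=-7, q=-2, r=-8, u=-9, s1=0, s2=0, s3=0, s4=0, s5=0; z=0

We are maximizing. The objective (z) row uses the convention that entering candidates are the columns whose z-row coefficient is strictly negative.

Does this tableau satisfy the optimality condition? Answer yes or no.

Column p has objective-row coefficient -7, which is negative; an improving pivot exists, so not yet optimal.

no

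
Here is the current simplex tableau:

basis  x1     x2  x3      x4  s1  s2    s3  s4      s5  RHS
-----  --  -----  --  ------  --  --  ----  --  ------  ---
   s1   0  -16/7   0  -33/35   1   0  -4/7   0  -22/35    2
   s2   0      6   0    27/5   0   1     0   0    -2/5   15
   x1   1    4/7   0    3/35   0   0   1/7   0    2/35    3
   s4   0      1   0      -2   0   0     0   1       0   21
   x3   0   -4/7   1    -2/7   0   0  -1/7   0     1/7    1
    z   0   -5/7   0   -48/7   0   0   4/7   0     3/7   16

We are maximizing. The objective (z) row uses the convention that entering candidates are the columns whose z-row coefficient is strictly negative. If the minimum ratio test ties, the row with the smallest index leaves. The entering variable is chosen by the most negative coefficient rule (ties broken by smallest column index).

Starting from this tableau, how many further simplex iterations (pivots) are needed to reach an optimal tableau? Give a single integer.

pivot: x4 in, s2 out → z = 736/21
pivot: s5 in, x3 out → z = 833/23
No improving column remains; optimal.

2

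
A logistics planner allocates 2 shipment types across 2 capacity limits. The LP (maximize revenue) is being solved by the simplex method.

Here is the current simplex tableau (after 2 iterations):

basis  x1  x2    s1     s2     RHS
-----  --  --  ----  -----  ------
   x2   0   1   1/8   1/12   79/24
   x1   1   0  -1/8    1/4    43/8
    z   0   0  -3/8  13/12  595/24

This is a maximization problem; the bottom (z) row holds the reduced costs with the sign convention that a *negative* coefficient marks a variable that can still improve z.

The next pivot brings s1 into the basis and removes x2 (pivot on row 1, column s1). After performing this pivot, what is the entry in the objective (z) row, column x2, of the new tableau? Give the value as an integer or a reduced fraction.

3

Pivot element is row 1, column s1: 1/8.
Normalize row 1: new (row 1, x2) = 1/(1/8) = 8.
z-row ← z-row − (-3/8)·(new row 1): 0 − (-3/8)·8 = 3.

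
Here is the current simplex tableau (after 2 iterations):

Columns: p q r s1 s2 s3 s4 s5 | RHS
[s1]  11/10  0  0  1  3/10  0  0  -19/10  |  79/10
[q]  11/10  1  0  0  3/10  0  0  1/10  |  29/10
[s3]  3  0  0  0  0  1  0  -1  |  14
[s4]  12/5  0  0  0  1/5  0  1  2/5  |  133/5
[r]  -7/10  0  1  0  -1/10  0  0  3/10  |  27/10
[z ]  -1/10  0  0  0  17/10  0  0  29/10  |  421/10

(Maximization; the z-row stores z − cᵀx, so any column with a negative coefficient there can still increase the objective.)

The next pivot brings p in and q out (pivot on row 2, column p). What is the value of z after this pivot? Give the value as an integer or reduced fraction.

466/11

Minimum ratio for p: (29/10)/(11/10) = 29/11.
z changes by −(z-row coeff of p)·ratio = −(-1/10)·(29/11) = 29/110.
New z = 421/10 + (29/110) = 466/11.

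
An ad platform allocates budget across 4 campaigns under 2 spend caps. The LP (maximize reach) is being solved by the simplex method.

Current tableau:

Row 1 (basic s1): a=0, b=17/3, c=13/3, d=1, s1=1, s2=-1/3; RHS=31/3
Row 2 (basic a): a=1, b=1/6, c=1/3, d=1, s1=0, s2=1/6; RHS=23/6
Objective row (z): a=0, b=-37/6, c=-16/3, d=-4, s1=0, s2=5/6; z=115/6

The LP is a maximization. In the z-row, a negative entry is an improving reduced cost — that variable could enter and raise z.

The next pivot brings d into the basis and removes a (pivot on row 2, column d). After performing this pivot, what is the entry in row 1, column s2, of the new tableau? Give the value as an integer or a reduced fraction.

Pivot element is row 2, column d: 1.
Normalize row 2: new (row 2, s2) = (1/6)/1 = 1/6.
row 1 ← row 1 − 1·(new row 2): -1/3 − 1·(1/6) = -1/2.

-1/2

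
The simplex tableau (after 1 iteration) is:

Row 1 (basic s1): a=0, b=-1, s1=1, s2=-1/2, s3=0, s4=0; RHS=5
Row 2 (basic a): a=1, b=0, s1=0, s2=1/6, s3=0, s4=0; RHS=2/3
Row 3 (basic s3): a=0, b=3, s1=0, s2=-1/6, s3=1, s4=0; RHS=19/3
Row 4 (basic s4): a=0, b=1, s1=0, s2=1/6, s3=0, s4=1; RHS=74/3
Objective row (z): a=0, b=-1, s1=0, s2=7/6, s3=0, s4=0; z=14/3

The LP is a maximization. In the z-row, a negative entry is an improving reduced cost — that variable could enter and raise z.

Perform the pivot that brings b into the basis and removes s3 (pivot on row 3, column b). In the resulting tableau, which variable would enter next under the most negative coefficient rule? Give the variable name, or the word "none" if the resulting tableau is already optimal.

none

Pivot element 3. New z-row = old z-row − (-1)·(row 3/3).
Updated z-row coefficients: a: 0, b: 0, s1: 0, s2: 10/9, s3: 1/3, s4: 0.
No coefficient is strictly negative; the tableau after this pivot is optimal.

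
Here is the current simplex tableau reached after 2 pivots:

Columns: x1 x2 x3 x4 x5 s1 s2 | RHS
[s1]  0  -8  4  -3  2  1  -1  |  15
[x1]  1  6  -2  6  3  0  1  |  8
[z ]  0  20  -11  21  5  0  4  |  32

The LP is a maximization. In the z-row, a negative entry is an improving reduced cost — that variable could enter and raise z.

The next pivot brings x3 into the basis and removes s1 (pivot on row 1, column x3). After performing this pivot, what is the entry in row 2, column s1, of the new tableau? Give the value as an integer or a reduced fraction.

Pivot element is row 1, column x3: 4.
Normalize row 1: new (row 1, s1) = 1/4 = 1/4.
row 2 ← row 2 − (-2)·(new row 1): 0 − (-2)·(1/4) = 1/2.

1/2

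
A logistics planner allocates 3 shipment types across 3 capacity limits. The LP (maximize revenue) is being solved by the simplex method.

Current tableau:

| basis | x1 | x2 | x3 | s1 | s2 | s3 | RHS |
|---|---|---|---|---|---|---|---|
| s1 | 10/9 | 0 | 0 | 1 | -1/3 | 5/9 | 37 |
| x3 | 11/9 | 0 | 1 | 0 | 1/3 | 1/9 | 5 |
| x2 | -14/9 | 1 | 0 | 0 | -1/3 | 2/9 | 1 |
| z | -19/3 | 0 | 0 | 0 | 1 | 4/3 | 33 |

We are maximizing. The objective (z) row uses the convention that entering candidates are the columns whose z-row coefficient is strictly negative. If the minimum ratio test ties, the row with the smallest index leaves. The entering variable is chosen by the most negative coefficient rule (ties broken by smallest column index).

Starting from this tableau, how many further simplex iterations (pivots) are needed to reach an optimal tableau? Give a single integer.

pivot: x1 in, x3 out → z = 648/11
No improving column remains; optimal.

1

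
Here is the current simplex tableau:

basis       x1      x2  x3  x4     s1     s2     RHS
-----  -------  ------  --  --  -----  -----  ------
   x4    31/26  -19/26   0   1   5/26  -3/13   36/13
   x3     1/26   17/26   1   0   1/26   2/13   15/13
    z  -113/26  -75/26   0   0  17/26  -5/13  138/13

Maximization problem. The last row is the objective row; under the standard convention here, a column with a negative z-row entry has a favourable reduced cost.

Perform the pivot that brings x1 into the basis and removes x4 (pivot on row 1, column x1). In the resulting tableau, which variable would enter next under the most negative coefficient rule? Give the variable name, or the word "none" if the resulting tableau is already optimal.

x2

Pivot element 31/26. New z-row = old z-row − (-113/26)·(row 1/(31/26)).
Updated z-row coefficients: x1: 0, x2: -172/31, x3: 0, x4: 113/31, s1: 42/31, s2: -38/31.
The most negative is -172/31 in column x2, so x2 would enter next.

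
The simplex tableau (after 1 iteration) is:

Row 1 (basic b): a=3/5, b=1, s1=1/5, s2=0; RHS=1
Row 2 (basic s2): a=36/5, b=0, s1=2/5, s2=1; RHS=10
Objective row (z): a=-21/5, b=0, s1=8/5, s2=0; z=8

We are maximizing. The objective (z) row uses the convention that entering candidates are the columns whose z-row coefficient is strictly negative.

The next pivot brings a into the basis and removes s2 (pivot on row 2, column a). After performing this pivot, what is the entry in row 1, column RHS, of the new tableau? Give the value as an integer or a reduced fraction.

Pivot element is row 2, column a: 36/5.
Normalize row 2: new (row 2, RHS) = 10/(36/5) = 25/18.
row 1 ← row 1 − (3/5)·(new row 2): 1 − (3/5)·(25/18) = 1/6.

1/6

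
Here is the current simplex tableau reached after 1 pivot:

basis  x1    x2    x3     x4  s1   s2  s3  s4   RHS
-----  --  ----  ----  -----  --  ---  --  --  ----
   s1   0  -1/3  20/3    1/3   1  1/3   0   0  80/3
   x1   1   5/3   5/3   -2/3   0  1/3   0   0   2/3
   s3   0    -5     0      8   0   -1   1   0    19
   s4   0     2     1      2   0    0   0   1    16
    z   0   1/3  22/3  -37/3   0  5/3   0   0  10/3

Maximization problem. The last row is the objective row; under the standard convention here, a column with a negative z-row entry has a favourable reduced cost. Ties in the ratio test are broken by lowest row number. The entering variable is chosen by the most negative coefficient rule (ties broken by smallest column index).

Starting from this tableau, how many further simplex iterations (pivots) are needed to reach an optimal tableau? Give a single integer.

pivot: x4 in, s3 out → z = 261/8
pivot: x2 in, x1 out → z = 459/10
No improving column remains; optimal.

2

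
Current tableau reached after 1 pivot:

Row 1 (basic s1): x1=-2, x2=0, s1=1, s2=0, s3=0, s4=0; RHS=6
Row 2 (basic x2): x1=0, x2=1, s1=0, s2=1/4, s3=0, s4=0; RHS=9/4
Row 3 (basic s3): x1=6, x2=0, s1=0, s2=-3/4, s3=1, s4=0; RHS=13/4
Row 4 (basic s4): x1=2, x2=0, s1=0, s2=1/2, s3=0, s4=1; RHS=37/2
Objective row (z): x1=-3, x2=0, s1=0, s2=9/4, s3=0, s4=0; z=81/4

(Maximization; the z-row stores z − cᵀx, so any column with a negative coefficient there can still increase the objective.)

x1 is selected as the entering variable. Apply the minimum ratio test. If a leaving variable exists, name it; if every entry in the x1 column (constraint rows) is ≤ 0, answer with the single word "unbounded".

s3

Ratios: row 1 (s1): entry -2 ≤ 0, skip; row 2 (x2): entry 0 ≤ 0, skip; row 3 (s3): (13/4)/6 = 13/24; row 4 (s4): (37/2)/2 = 37/4.
Minimum ratio is in the s3 row, so s3 leaves.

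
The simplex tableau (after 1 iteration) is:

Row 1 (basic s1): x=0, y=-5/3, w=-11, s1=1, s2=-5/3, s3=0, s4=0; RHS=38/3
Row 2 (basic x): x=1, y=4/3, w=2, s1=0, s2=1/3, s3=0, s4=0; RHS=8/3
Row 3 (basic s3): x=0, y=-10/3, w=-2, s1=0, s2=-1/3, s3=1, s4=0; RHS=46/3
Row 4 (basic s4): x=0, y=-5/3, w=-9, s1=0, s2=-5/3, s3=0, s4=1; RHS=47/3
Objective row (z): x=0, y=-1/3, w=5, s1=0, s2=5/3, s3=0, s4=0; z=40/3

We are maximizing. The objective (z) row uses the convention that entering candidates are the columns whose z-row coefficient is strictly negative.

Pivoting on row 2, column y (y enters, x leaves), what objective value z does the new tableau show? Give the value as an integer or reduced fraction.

14

Minimum ratio for y: (8/3)/(4/3) = 2.
z changes by −(z-row coeff of y)·ratio = −(-1/3)·2 = 2/3.
New z = 40/3 + (2/3) = 14.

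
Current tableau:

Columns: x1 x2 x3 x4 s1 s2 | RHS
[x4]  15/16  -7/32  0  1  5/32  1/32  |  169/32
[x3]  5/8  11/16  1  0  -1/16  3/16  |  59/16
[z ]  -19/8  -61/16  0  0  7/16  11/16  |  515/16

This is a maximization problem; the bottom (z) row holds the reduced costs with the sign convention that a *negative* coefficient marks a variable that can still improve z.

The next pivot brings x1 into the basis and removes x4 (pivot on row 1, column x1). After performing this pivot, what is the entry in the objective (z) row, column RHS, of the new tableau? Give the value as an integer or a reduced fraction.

Pivot element is row 1, column x1: 15/16.
Normalize row 1: new (row 1, RHS) = (169/32)/(15/16) = 169/30.
z-row ← z-row − (-19/8)·(new row 1): 515/16 − (-19/8)·(169/30) = 1367/30.

1367/30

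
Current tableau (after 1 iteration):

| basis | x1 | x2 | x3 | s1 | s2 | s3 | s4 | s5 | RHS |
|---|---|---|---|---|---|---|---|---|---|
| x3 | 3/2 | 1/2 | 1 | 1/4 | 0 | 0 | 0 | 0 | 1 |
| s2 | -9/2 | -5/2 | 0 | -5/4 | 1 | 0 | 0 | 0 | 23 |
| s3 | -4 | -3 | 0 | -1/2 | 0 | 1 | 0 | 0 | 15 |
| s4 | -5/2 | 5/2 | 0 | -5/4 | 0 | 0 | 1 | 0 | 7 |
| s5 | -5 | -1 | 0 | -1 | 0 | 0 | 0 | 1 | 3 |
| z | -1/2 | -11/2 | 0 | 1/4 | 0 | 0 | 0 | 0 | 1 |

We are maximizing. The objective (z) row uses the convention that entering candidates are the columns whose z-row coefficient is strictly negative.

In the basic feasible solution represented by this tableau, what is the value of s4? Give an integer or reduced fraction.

7

s4 is basic (row 4); its value is the RHS of that row: 7.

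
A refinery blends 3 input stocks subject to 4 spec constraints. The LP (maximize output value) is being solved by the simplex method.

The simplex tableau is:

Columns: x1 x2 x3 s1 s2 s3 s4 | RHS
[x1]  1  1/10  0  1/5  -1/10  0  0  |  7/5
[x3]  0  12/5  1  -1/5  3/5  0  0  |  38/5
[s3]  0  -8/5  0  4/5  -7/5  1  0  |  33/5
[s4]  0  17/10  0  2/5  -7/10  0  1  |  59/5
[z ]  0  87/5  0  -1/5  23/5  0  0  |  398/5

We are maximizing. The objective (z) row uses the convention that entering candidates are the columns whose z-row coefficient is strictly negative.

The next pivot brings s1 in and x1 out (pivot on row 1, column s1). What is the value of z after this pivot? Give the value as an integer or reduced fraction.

Minimum ratio for s1: (7/5)/(1/5) = 7.
z changes by −(z-row coeff of s1)·ratio = −(-1/5)·7 = 7/5.
New z = 398/5 + (7/5) = 81.

81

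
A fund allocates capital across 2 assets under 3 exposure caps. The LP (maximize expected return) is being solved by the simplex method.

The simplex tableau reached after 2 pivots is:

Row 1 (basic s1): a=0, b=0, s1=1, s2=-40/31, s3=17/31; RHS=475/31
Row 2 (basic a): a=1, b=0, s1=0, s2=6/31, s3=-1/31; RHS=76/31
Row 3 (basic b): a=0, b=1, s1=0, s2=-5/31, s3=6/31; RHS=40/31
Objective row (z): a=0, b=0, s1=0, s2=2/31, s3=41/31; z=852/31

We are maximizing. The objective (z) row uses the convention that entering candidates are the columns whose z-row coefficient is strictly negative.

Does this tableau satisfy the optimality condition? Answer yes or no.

No objective-row coefficient is strictly negative, so no entering variable exists; the tableau is optimal.

yes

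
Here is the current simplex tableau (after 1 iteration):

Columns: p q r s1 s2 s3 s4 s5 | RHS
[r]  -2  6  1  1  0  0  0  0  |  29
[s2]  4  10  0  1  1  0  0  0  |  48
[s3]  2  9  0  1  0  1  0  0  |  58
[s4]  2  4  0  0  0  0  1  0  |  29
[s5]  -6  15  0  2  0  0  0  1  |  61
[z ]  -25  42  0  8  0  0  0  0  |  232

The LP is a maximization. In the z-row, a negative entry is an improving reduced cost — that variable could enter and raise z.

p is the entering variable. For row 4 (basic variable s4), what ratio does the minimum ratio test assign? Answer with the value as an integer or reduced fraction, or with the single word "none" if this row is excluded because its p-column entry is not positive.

Ratio = RHS / (p entry) = 29 / 2 = 29/2.

29/2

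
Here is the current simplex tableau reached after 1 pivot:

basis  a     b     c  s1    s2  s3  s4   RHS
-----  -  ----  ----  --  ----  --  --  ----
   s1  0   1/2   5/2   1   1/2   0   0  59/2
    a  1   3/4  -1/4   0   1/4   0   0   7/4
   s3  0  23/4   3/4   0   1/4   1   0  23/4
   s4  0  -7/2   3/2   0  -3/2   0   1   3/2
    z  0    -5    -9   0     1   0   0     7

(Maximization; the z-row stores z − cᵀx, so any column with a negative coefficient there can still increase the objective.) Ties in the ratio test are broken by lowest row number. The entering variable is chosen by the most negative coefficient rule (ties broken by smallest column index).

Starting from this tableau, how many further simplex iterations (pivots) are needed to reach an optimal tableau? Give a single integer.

pivot: c in, s4 out → z = 16
pivot: b in, s3 out → z = 100/3
pivot: s2 in, b out → z = 56
No improving column remains; optimal.

3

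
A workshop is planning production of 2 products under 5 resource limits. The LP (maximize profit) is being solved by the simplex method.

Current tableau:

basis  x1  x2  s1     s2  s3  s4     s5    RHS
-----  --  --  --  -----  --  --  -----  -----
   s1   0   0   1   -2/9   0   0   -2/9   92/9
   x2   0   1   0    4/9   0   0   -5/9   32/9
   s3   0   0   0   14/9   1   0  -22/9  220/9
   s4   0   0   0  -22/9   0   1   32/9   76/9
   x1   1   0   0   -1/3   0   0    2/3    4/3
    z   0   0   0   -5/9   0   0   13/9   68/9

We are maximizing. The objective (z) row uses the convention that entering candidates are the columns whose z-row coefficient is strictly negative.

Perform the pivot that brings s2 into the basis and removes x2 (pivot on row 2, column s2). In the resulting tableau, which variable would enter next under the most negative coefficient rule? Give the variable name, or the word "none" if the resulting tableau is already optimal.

none

Pivot element 4/9. New z-row = old z-row − (-5/9)·(row 2/(4/9)).
Updated z-row coefficients: x1: 0, x2: 5/4, s1: 0, s2: 0, s3: 0, s4: 0, s5: 3/4.
No coefficient is strictly negative; the tableau after this pivot is optimal.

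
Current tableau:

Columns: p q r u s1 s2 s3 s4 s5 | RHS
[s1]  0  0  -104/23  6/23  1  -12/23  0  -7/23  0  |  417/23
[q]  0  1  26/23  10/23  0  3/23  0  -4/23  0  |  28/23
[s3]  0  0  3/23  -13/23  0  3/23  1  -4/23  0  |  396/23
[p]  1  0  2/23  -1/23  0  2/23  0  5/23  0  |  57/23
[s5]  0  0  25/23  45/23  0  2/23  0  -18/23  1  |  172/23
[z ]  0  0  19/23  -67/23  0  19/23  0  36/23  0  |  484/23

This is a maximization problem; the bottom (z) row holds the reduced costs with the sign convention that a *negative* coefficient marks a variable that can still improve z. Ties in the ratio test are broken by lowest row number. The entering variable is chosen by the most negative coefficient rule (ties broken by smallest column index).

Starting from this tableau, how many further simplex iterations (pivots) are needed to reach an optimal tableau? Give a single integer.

pivot: u in, q out → z = 146/5
No improving column remains; optimal.

1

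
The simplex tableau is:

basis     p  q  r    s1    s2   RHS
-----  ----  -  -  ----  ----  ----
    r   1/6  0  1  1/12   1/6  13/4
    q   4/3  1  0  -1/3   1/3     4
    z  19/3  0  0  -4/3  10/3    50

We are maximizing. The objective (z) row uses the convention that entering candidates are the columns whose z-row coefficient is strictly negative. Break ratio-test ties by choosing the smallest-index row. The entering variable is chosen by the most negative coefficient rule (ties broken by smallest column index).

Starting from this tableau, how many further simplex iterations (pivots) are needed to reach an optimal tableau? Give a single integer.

pivot: s1 in, r out → z = 102
No improving column remains; optimal.

1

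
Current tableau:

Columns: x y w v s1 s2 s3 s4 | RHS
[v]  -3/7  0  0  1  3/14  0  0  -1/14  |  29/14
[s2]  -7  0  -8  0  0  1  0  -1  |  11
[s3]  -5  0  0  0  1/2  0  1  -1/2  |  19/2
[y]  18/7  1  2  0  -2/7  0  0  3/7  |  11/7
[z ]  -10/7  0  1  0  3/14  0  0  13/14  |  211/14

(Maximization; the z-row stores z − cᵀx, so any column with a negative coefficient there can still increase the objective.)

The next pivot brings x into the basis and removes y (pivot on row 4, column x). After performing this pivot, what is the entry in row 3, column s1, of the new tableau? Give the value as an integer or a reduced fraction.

-1/18

Pivot element is row 4, column x: 18/7.
Normalize row 4: new (row 4, s1) = (-2/7)/(18/7) = -1/9.
row 3 ← row 3 − (-5)·(new row 4): 1/2 − (-5)·(-1/9) = -1/18.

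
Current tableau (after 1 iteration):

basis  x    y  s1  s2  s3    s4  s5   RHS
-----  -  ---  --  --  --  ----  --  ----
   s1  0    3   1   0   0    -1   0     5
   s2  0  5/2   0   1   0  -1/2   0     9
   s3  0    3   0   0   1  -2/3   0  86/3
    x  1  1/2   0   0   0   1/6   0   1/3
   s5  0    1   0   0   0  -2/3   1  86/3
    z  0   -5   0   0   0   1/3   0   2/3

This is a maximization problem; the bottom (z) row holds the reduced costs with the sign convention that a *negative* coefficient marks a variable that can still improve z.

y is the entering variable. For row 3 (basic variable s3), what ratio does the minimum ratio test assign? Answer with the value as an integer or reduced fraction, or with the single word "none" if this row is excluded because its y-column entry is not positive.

86/9

Ratio = RHS / (y entry) = (86/3) / 3 = 86/9.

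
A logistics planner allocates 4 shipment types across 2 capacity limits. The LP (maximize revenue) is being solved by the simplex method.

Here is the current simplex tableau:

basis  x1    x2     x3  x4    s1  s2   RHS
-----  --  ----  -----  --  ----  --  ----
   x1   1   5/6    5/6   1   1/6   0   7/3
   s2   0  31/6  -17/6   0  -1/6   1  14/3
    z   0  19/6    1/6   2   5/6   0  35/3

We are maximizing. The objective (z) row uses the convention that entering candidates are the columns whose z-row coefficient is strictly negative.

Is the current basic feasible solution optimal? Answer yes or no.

yes

No objective-row coefficient is strictly negative, so no entering variable exists; the tableau is optimal.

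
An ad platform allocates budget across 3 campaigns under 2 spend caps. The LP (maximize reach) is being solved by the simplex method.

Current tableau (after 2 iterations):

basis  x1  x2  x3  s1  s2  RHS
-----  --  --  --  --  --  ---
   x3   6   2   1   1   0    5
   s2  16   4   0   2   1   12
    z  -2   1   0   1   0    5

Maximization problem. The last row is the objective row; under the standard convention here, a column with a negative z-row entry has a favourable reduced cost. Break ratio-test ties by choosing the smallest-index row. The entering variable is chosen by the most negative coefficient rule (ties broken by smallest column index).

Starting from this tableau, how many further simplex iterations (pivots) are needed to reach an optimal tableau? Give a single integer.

pivot: x1 in, s2 out → z = 13/2
No improving column remains; optimal.

1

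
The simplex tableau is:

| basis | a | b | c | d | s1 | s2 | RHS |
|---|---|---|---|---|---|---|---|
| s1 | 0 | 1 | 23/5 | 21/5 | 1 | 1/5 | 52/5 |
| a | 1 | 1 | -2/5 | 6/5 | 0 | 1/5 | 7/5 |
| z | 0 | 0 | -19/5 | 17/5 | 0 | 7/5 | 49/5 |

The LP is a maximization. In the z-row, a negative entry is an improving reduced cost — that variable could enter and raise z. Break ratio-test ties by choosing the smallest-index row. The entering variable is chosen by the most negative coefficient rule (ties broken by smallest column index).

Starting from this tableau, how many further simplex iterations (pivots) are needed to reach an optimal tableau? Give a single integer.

pivot: c in, s1 out → z = 423/23
No improving column remains; optimal.

1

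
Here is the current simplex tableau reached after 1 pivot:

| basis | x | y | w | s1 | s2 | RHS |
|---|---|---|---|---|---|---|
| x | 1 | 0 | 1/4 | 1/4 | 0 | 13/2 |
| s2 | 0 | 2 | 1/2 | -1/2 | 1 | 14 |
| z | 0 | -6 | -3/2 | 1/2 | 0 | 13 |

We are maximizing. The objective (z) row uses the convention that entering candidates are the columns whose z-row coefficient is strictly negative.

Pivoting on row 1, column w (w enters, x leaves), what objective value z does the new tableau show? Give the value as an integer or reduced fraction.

Minimum ratio for w: (13/2)/(1/4) = 26.
z changes by −(z-row coeff of w)·ratio = −(-3/2)·26 = 39.
New z = 13 + 39 = 52.

52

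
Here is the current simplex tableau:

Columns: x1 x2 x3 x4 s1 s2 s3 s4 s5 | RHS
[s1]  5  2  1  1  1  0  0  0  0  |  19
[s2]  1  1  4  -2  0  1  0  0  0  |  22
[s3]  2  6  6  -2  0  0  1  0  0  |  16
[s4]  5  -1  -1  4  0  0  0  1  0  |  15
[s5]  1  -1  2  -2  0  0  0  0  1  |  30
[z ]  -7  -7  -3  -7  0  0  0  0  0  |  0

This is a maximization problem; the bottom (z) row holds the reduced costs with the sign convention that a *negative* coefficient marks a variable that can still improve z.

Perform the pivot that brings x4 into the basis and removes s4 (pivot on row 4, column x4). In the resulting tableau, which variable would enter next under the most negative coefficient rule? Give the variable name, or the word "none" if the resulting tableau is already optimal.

Pivot element 4. New z-row = old z-row − (-7)·(row 4/4).
Updated z-row coefficients: x1: 7/4, x2: -35/4, x3: -19/4, x4: 0, s1: 0, s2: 0, s3: 0, s4: 7/4, s5: 0.
The most negative is -35/4 in column x2, so x2 would enter next.

x2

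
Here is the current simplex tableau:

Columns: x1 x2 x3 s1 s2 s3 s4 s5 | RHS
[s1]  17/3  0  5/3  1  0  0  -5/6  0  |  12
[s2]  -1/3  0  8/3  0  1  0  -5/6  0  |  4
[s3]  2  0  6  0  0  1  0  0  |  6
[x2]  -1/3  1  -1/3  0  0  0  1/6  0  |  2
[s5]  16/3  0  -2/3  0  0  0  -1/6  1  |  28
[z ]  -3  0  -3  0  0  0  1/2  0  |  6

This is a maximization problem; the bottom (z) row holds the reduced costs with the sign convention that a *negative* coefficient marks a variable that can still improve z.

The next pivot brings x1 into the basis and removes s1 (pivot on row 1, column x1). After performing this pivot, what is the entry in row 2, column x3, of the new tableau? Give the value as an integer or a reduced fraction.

Pivot element is row 1, column x1: 17/3.
Normalize row 1: new (row 1, x3) = (5/3)/(17/3) = 5/17.
row 2 ← row 2 − (-1/3)·(new row 1): 8/3 − (-1/3)·(5/17) = 47/17.

47/17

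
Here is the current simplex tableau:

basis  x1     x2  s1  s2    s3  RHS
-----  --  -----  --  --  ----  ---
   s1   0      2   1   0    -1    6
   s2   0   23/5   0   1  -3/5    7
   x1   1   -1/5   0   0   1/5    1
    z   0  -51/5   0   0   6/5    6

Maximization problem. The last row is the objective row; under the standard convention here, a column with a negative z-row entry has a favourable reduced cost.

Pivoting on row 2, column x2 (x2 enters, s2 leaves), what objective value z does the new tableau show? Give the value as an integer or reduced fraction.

Minimum ratio for x2: 7/(23/5) = 35/23.
z changes by −(z-row coeff of x2)·ratio = −(-51/5)·(35/23) = 357/23.
New z = 6 + (357/23) = 495/23.

495/23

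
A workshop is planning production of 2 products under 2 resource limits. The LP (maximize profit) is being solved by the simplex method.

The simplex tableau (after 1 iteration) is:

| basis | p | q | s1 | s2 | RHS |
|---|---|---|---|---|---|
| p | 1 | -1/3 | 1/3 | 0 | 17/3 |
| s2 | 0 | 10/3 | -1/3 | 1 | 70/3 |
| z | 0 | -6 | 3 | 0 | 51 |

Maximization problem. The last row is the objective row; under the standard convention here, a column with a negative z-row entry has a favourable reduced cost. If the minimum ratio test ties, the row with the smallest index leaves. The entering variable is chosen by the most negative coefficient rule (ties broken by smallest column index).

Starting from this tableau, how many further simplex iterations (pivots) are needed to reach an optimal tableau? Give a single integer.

1

pivot: q in, s2 out → z = 93
No improving column remains; optimal.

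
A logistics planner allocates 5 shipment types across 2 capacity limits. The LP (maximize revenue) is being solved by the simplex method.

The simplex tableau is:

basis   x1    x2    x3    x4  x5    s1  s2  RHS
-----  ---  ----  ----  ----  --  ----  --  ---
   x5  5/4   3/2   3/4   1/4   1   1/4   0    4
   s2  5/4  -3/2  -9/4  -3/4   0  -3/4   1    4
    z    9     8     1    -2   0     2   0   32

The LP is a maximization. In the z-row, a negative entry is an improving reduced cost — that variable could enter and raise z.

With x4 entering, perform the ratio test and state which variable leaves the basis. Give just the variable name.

x5

Ratios: row 1 (x5): 4/(1/4) = 16; row 2 (s2): entry -3/4 ≤ 0, skip.
Minimum ratio 16 is in the x5 row, so x5 leaves.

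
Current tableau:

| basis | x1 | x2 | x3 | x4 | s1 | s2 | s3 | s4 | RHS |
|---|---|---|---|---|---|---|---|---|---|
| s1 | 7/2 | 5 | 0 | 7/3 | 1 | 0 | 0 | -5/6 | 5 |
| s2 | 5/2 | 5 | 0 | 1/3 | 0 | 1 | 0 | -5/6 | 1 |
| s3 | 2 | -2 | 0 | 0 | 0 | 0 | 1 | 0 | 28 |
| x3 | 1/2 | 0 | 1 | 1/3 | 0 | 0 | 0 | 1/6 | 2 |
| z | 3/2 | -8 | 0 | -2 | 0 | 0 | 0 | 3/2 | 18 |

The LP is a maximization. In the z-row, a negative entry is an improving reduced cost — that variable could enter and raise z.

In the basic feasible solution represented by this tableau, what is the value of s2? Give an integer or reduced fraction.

1

s2 is basic (row 2); its value is the RHS of that row: 1.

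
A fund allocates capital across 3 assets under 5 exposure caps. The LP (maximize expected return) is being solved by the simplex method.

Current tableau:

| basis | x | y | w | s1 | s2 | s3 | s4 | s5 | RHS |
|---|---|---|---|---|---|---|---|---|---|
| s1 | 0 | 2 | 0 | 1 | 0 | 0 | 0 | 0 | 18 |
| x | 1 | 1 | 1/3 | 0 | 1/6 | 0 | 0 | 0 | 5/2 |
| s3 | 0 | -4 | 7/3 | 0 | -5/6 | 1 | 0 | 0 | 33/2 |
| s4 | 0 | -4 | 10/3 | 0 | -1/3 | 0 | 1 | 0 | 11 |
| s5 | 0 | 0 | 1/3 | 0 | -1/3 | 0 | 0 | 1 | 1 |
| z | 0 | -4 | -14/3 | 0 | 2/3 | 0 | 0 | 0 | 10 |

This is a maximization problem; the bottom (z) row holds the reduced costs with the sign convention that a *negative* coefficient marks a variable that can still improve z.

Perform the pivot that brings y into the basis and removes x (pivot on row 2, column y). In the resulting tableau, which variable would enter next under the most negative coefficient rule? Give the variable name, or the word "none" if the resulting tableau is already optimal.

Pivot element 1. New z-row = old z-row − (-4)·(row 2/1).
Updated z-row coefficients: x: 4, y: 0, w: -10/3, s1: 0, s2: 4/3, s3: 0, s4: 0, s5: 0.
The most negative is -10/3 in column w, so w would enter next.

w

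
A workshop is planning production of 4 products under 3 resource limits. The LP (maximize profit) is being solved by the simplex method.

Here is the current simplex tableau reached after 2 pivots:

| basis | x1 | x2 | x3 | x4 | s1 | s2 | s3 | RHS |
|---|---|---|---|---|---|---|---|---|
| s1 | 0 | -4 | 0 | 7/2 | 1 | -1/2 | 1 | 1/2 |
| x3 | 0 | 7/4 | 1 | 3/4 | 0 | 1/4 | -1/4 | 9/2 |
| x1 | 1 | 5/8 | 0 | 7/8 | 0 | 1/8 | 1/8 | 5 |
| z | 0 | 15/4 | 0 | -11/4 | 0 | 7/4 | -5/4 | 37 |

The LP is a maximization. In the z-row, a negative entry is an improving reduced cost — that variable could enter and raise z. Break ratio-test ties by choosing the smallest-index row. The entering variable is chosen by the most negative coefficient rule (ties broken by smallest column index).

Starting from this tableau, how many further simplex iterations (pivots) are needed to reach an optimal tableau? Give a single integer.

3

pivot: x4 in, s1 out → z = 1047/28
pivot: s3 in, x4 out → z = 301/8
pivot: x2 in, x1 out → z = 388/9
No improving column remains; optimal.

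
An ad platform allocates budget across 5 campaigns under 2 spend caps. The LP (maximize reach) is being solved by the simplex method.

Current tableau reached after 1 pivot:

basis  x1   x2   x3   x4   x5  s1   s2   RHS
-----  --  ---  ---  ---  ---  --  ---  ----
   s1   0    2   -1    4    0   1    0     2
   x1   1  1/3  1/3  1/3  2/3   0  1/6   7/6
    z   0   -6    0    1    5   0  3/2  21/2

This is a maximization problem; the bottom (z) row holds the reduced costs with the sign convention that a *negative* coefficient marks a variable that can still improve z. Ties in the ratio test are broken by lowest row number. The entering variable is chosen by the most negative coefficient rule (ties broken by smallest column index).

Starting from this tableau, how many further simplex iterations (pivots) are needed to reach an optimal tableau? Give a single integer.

pivot: x2 in, s1 out → z = 33/2
pivot: x3 in, x1 out → z = 43/2
No improving column remains; optimal.

2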